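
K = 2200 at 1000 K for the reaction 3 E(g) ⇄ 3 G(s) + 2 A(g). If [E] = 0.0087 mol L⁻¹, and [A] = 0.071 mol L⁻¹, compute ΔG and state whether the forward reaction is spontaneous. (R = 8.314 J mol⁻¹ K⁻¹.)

ΔG = 10.4 kJ/mol; the forward reaction is non-spontaneous

(G is a pure solid — omitted from Q.)
Q = [A]² / [E]³ = (0.071)² / (0.0087)³ = 7660
ΔG = RT ln(Q/K) = (8.314 J mol⁻¹ K⁻¹)(1000 K) × ln(7660/2200)
   = (8.314 kJ/mol)(1.248) = 10.4 kJ/mol
ΔG > 0, so the forward reaction is non-spontaneous (proceeds in reverse).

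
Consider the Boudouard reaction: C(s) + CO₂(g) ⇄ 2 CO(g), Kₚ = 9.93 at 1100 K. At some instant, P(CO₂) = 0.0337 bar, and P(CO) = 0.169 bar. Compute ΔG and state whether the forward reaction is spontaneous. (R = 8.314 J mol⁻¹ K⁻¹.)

ΔG = -22.5 kJ/mol; the forward reaction is spontaneous

(C is a pure solid — omitted from Qₚ.)
Qₚ = P(CO)² / P(CO₂) = (0.169)² / (0.0337) = 0.848
ΔG = RT ln(Qₚ/Kₚ) = (8.314 J mol⁻¹ K⁻¹)(1100 K) × ln(0.848/9.93)
   = (9.145 kJ/mol)(-2.460) = -22.5 kJ/mol
ΔG < 0, so the forward reaction is spontaneous (proceeds forward).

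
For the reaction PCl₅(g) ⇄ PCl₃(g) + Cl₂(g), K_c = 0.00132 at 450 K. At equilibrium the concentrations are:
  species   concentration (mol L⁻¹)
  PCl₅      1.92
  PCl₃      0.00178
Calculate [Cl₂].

[Cl₂] = 1.42 mol L⁻¹

At equilibrium, K_c = [PCl₃]·[Cl₂] / [PCl₅] = 0.00132.
(0.00178)·([Cl₂]) / (1.92) = 0.00132
[Cl₂] = 1.42 mol L⁻¹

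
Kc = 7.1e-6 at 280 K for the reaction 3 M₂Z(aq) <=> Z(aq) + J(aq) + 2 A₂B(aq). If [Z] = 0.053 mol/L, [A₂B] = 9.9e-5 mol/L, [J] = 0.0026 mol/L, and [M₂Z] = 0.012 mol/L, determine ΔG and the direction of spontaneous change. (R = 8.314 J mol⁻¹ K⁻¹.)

Qc = [Z]·[J]·[A₂B]² / [M₂Z]³ = (0.053)·(0.0026)·(9.9e-5)² / (0.012)³ = 7.82e-7
ΔG = RT ln(Qc/Kc) = (8.314 J mol⁻¹ K⁻¹)(280 K) × ln(7.82e-7/7.1e-6)
   = (2.328 kJ/mol)(-2.206) = -5.14 kJ/mol
ΔG < 0, so the forward reaction is spontaneous (proceeds forward).

ΔG = -5.14 kJ/mol; the forward reaction is spontaneous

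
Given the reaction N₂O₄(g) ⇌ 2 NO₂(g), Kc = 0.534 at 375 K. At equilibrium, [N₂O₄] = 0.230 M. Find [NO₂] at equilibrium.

[NO₂] = 0.350 M

At equilibrium, Kc = [NO₂]² / [N₂O₄] = 0.534.
([NO₂])² / (0.230) = 0.534
[NO₂]² = 0.123 ⇒ [NO₂] = 0.350 M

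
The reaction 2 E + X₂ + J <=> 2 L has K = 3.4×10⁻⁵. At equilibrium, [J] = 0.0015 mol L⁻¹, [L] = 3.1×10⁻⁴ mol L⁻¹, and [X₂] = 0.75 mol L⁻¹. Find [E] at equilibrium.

[E] = 1.6 mol L⁻¹

At equilibrium, K = [L]² / ([E]²·[X₂]·[J]) = 3.4×10⁻⁵.
(3.1×10⁻⁴)² / (([E])²·(0.75)·(0.0015)) = 3.4×10⁻⁵
[E]² = 2.51 ⇒ [E] = 1.6 mol L⁻¹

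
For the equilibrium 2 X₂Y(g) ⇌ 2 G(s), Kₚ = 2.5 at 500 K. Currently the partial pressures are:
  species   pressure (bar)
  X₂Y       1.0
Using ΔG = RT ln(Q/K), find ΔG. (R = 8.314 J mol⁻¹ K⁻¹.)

(G is a pure solid — omitted from Qₚ.)
Qₚ = 1 / P(X₂Y)² = 1 / (1.0)² = 1.00
ΔG = RT ln(Qₚ/Kₚ) = (8.314 J mol⁻¹ K⁻¹)(500 K) × ln(1.00/2.5)
   = (4.157 kJ/mol)(-0.9163) = -3.81 kJ/mol
ΔG < 0, so the forward reaction is spontaneous (proceeds forward).

ΔG = -3.81 kJ/mol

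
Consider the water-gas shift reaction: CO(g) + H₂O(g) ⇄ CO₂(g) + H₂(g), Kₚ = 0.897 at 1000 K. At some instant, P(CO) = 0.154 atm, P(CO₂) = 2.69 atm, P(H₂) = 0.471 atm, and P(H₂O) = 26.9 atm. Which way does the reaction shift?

Qₚ = P(CO₂)·P(H₂) / (P(CO)·P(H₂O)) = (2.69)·(0.471) / ((0.154)·(26.9)) = 0.306
Qₚ = 0.306 < Kₚ = 0.897, so the forward reaction proceeds.

in the forward direction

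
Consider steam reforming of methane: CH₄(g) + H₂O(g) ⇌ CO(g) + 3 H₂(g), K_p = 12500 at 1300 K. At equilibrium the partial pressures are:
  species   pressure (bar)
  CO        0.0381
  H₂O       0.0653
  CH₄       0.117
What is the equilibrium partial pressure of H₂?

At equilibrium, K_p = P(CO)·P(H₂)³ / (P(CH₄)·P(H₂O)) = 12500.
(0.0381)·(P(H₂))³ / ((0.117)·(0.0653)) = 12500
P(H₂)³ = 2510 ⇒ P(H₂) = 13.6 bar

P(H₂) = 13.6 bar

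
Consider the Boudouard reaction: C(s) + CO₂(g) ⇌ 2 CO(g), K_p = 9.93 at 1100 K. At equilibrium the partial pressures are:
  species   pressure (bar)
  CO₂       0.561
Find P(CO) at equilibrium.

(C is a pure solid — omitted from K_p.)
At equilibrium, K_p = P(CO)² / P(CO₂) = 9.93.
(P(CO))² / (0.561) = 9.93
P(CO)² = 5.57 ⇒ P(CO) = 2.36 bar

P(CO) = 2.36 bar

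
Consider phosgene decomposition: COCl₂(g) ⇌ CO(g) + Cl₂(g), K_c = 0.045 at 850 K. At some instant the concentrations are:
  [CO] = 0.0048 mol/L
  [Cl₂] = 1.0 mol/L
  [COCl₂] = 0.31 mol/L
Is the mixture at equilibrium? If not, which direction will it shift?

Q_c = [CO]·[Cl₂] / [COCl₂] = (0.0048)·(1.0) / (0.31) = 0.015
Q_c = 0.015 < K_c = 0.045: net forward reaction.

no; Q < K, reaction proceeds forward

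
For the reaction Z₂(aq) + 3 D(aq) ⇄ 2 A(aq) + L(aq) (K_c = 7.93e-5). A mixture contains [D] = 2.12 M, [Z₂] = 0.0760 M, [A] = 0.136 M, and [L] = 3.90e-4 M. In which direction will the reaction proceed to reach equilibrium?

forward (toward products)

Q_c = [A]²·[L] / ([Z₂]·[D]³) = (0.136)²·(3.90e-4) / ((0.0760)·(2.12)³) = 9.96e-6
Q_c = 9.96e-6 < K_c = 7.93e-5, so the forward reaction proceeds.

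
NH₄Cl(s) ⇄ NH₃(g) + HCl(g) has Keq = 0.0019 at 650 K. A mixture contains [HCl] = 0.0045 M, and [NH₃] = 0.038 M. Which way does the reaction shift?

in the forward direction

(NH₄Cl is a pure solid — omitted from Q.)
Q = [NH₃]·[HCl] = (0.038)·(0.0045) = 1.7e-4
Q = 1.7e-4 < Keq = 0.0019, so the forward reaction proceeds.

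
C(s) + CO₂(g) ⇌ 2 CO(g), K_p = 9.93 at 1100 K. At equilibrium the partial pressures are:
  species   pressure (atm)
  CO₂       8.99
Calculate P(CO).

P(CO) = 9.45 atm

(C is a pure solid — omitted from K_p.)
At equilibrium, K_p = P(CO)² / P(CO₂) = 9.93.
(P(CO))² / (8.99) = 9.93
P(CO)² = 89.3 ⇒ P(CO) = 9.45 atm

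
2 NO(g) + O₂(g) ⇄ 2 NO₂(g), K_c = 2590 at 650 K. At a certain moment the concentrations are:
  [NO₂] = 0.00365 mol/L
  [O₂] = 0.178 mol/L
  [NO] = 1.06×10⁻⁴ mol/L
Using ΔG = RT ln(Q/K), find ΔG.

ΔG = 5.10 kJ/mol

Q_c = [NO₂]² / ([NO]²·[O₂]) = (0.00365)² / ((1.06×10⁻⁴)²·(0.178)) = 6660
ΔG = RT ln(Q_c/K_c) = (8.314 J mol⁻¹ K⁻¹)(650 K) × ln(6660/2590)
   = (5.404 kJ/mol)(0.9445) = 5.10 kJ/mol
ΔG > 0, so the forward reaction is non-spontaneous (proceeds in reverse).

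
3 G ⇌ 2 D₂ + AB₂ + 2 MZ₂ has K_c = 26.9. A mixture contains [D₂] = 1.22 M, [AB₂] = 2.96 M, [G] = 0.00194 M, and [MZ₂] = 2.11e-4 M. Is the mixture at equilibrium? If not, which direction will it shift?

Q_c = [D₂]²·[AB₂]·[MZ₂]² / [G]³ = (1.22)²·(2.96)·(2.11e-4)² / (0.00194)³ = 26.9
Q_c = 26.9 = K_c; the system is at equilibrium.

yes, at equilibrium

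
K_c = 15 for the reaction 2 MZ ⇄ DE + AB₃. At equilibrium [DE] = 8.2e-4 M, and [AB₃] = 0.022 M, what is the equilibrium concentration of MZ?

At equilibrium, K_c = [DE]·[AB₃] / [MZ]² = 15.
(8.2e-4)·(0.022) / ([MZ])² = 15
[MZ]² = 1.20e-6 ⇒ [MZ] = 0.0011 M

[MZ] = 0.0011 M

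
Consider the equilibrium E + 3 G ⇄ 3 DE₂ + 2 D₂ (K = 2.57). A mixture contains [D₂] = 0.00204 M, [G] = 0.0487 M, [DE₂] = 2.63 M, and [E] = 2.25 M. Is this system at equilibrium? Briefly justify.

Q = [DE₂]³·[D₂]² / ([E]·[G]³) = (2.63)³·(0.00204)² / ((2.25)·(0.0487)³) = 0.291
Q = 0.291 < K = 2.57: net forward reaction.

no; Q < K, reaction proceeds forward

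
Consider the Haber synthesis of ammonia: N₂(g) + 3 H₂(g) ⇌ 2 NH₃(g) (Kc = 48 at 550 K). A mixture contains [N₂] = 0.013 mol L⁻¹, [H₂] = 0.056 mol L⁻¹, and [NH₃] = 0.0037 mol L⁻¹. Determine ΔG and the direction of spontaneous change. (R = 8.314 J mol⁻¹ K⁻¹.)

Qc = [NH₃]² / ([N₂]·[H₂]³) = (0.0037)² / ((0.013)·(0.056)³) = 6.00
ΔG = RT ln(Qc/Kc) = (8.314 J mol⁻¹ K⁻¹)(550 K) × ln(6.00/48)
   = (4.573 kJ/mol)(-2.079) = -9.51 kJ/mol
ΔG < 0, so the forward reaction is spontaneous (proceeds forward).

ΔG = -9.51 kJ/mol; the forward reaction is spontaneous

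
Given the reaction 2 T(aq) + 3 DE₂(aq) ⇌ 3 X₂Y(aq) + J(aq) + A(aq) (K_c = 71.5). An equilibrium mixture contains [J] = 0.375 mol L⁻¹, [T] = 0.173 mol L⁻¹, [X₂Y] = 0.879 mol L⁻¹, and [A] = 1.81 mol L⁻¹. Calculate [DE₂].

At equilibrium, K_c = [X₂Y]³·[J]·[A] / ([T]²·[DE₂]³) = 71.5.
(0.879)³·(0.375)·(1.81) / ((0.173)²·([DE₂])³) = 71.5
[DE₂]³ = 0.215 ⇒ [DE₂] = 0.599 mol L⁻¹

[DE₂] = 0.599 mol L⁻¹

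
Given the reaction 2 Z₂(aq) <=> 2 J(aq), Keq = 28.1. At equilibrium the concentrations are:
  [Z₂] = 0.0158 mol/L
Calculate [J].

[J] = 0.0838 mol/L

At equilibrium, Keq = [J]² / [Z₂]² = 28.1.
([J])² / (0.0158)² = 28.1
[J]² = 0.00701 ⇒ [J] = 0.0838 mol/L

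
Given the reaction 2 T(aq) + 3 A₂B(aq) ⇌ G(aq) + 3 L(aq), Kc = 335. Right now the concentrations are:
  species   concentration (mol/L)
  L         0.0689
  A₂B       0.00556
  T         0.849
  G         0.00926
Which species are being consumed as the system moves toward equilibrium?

Qc = [G]·[L]³ / ([T]²·[A₂B]³) = (0.00926)·(0.0689)³ / ((0.849)²·(0.00556)³) = 24.4
Qc = 24.4 < Kc = 335: net forward reaction.

T, A₂B (reactants)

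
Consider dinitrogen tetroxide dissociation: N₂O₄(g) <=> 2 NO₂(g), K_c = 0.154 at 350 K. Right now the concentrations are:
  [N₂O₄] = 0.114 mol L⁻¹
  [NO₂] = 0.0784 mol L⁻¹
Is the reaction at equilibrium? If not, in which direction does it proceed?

Q_c = [NO₂]² / [N₂O₄] = (0.0784)² / (0.114) = 0.0539
Q_c = 0.0539 < K_c = 0.154, so the forward reaction proceeds.

toward products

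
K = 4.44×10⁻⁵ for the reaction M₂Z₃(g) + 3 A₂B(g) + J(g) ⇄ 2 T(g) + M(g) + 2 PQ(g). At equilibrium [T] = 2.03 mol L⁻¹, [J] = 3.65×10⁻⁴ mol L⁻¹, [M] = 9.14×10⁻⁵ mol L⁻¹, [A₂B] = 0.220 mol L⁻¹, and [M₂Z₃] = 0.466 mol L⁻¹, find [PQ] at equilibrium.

[PQ] = 4.62×10⁻⁴ mol L⁻¹

At equilibrium, K = [T]²·[M]·[PQ]² / ([M₂Z₃]·[A₂B]³·[J]) = 4.44×10⁻⁵.
(2.03)²·(9.14×10⁻⁵)·([PQ])² / ((0.466)·(0.220)³·(3.65×10⁻⁴)) = 4.44×10⁻⁵
[PQ]² = 2.13×10⁻⁷ ⇒ [PQ] = 4.62×10⁻⁴ mol L⁻¹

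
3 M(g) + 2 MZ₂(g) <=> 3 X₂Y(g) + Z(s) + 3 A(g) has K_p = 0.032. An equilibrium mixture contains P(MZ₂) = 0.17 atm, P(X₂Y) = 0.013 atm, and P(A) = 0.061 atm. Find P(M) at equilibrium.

(Z is a pure solid — omitted from K_p.)
At equilibrium, K_p = P(X₂Y)³·P(A)³ / (P(M)³·P(MZ₂)²) = 0.032.
(0.013)³·(0.061)³ / ((P(M))³·(0.17)²) = 0.032
P(M)³ = 5.39e-7 ⇒ P(M) = 0.0081 atm

P(M) = 0.0081 atm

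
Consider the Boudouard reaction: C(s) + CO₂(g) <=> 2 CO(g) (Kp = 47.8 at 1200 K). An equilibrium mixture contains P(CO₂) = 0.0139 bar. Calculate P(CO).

(C is a pure solid — omitted from Kp.)
At equilibrium, Kp = P(CO)² / P(CO₂) = 47.8.
(P(CO))² / (0.0139) = 47.8
P(CO)² = 0.664 ⇒ P(CO) = 0.815 bar

P(CO) = 0.815 bar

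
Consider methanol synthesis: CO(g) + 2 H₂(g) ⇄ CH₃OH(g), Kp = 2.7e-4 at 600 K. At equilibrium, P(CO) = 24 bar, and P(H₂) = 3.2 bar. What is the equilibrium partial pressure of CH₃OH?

P(CH₃OH) = 0.066 bar

At equilibrium, Kp = P(CH₃OH) / (P(CO)·P(H₂)²) = 2.7e-4.
(P(CH₃OH)) / ((24)·(3.2)²) = 2.7e-4
P(CH₃OH) = 0.0664 = 0.066 bar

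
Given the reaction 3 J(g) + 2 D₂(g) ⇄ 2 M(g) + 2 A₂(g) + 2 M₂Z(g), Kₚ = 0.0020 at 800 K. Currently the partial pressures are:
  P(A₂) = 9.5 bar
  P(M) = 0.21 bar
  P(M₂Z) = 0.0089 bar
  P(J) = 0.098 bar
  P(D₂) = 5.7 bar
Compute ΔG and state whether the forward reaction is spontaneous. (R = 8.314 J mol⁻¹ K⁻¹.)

Qₚ = P(M)²·P(A₂)²·P(M₂Z)² / (P(J)³·P(D₂)²) = (0.21)²·(9.5)²·(0.0089)² / ((0.098)³·(5.7)²) = 0.0103
ΔG = RT ln(Qₚ/Kₚ) = (8.314 J mol⁻¹ K⁻¹)(800 K) × ln(0.0103/0.0020)
   = (6.651 kJ/mol)(1.639) = 10.9 kJ/mol
ΔG > 0, so the forward reaction is non-spontaneous (proceeds in reverse).

ΔG = 10.9 kJ/mol; the forward reaction is non-spontaneous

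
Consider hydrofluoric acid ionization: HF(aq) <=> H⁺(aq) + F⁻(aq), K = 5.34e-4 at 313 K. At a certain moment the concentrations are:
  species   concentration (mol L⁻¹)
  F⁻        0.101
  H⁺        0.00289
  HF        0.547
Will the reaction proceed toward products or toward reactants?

Q = [H⁺]·[F⁻] / [HF] = (0.00289)·(0.101) / (0.547) = 5.34e-4
Q = 5.34e-4 = K, so the system is already at equilibrium.

at equilibrium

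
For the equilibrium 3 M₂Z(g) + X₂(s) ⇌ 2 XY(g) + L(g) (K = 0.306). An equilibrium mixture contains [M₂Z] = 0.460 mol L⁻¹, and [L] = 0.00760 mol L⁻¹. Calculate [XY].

(X₂ is a pure solid — omitted from K.)
At equilibrium, K = [XY]²·[L] / [M₂Z]³ = 0.306.
([XY])²·(0.00760) / (0.460)³ = 0.306
[XY]² = 3.92 ⇒ [XY] = 1.98 mol L⁻¹

[XY] = 1.98 mol L⁻¹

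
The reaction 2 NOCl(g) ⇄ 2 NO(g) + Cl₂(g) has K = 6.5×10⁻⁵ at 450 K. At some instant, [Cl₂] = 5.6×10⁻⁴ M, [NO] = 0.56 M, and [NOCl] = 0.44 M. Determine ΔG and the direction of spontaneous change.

ΔG = 9.86 kJ/mol; the forward reaction is non-spontaneous

Q = [NO]²·[Cl₂] / [NOCl]² = (0.56)²·(5.6×10⁻⁴) / (0.44)² = 9.07×10⁻⁴
ΔG = RT ln(Q/K) = (8.314 J mol⁻¹ K⁻¹)(450 K) × ln(9.07×10⁻⁴/6.5×10⁻⁵)
   = (3.741 kJ/mol)(2.636) = 9.86 kJ/mol
ΔG > 0, so the forward reaction is non-spontaneous (proceeds in reverse).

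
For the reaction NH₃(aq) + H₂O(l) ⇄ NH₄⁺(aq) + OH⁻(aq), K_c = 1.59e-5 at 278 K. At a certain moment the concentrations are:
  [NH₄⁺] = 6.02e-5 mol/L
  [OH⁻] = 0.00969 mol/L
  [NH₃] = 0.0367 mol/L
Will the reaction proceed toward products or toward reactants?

neither direction; the system is at equilibrium

(H₂O is a pure liquid — omitted from Q_c.)
Q_c = [NH₄⁺]·[OH⁻] / [NH₃] = (6.02e-5)·(0.00969) / (0.0367) = 1.59e-5
Q_c = 1.59e-5 = K_c, so the system is already at equilibrium.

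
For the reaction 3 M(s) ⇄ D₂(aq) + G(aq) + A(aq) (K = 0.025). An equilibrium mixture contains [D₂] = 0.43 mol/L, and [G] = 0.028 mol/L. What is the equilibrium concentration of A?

[A] = 2.1 mol/L

(M is a pure solid — omitted from K.)
At equilibrium, K = [D₂]·[G]·[A] = 0.025.
(0.43)·(0.028)·([A]) = 0.025
[A] = 2.08 = 2.1 mol/L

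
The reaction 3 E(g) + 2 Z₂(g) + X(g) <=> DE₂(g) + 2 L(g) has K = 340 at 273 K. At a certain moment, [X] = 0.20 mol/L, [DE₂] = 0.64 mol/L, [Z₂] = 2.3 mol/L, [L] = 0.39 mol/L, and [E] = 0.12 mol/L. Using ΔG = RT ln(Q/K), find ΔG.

Q = [DE₂]·[L]² / ([E]³·[Z₂]²·[X]) = (0.64)·(0.39)² / ((0.12)³·(2.3)²·(0.20)) = 53.2
ΔG = RT ln(Q/K) = (8.314 J mol⁻¹ K⁻¹)(273 K) × ln(53.2/340)
   = (2.270 kJ/mol)(-1.855) = -4.21 kJ/mol
ΔG < 0, so the forward reaction is spontaneous (proceeds forward).

ΔG = -4.21 kJ/mol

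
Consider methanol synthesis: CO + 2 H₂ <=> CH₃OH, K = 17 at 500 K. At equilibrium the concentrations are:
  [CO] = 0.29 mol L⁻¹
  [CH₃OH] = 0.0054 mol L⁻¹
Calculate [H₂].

[H₂] = 0.033 mol L⁻¹

At equilibrium, K = [CH₃OH] / ([CO]·[H₂]²) = 17.
(0.0054) / ((0.29)·([H₂])²) = 17
[H₂]² = 0.00110 ⇒ [H₂] = 0.033 mol L⁻¹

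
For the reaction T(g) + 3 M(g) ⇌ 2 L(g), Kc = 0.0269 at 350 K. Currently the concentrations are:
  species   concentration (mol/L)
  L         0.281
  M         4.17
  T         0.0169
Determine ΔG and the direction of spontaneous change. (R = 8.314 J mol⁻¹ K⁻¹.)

ΔG = 2.54 kJ/mol; the forward reaction is non-spontaneous

Qc = [L]² / ([T]·[M]³) = (0.281)² / ((0.0169)·(4.17)³) = 0.0644
ΔG = RT ln(Qc/Kc) = (8.314 J mol⁻¹ K⁻¹)(350 K) × ln(0.0644/0.0269)
   = (2.910 kJ/mol)(0.8730) = 2.54 kJ/mol
ΔG > 0, so the forward reaction is non-spontaneous (proceeds in reverse).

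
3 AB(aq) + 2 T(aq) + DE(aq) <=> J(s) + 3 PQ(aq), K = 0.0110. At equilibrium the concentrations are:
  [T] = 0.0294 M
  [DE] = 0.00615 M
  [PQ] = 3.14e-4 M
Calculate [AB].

(J is a pure solid — omitted from K.)
At equilibrium, K = [PQ]³ / ([AB]³·[T]²·[DE]) = 0.0110.
(3.14e-4)³ / (([AB])³·(0.0294)²·(0.00615)) = 0.0110
[AB]³ = 5.29e-4 ⇒ [AB] = 0.0809 M

[AB] = 0.0809 M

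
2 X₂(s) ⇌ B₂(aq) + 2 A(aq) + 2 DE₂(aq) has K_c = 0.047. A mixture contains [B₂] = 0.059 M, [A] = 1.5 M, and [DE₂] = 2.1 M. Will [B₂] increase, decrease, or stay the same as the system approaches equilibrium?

decrease

(X₂ is a pure solid — omitted from Q_c.)
Q_c = [B₂]·[A]²·[DE₂]² = (0.059)·(1.5)²·(2.1)² = 0.59
Q_c = 0.59 > K_c = 0.047: net reverse reaction.
B₂ is a product, so it decreases.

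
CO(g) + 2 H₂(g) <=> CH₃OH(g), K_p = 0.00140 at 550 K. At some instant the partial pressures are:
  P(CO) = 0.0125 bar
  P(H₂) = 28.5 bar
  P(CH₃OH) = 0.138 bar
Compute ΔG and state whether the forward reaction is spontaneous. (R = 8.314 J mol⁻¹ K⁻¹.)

Q_p = P(CH₃OH) / (P(CO)·P(H₂)²) = (0.138) / ((0.0125)·(28.5)²) = 0.0136
ΔG = RT ln(Q_p/K_p) = (8.314 J mol⁻¹ K⁻¹)(550 K) × ln(0.0136/0.00140)
   = (4.573 kJ/mol)(2.274) = 10.4 kJ/mol
ΔG > 0, so the forward reaction is non-spontaneous (proceeds in reverse).

ΔG = 10.4 kJ/mol; the forward reaction is non-spontaneous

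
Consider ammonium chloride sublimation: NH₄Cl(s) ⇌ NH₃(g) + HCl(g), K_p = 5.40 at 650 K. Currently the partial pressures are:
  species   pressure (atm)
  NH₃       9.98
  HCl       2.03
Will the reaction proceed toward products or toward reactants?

to the left

(NH₄Cl is a pure solid — omitted from Q_p.)
Q_p = P(NH₃)·P(HCl) = (9.98)·(2.03) = 20.3
Q_p = 20.3 > K_p = 5.40, so the reverse reaction proceeds.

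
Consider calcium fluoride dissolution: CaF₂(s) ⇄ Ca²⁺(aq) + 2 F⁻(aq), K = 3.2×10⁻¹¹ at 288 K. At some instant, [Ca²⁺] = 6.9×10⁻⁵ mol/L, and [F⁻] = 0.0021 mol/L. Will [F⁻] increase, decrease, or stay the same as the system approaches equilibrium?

decrease

(CaF₂ is a pure solid — omitted from Q.)
Q = [Ca²⁺]·[F⁻]² = (6.9×10⁻⁵)·(0.0021)² = 3.0×10⁻¹⁰
Q = 3.0×10⁻¹⁰ > K = 3.2×10⁻¹¹: net reverse reaction.
F⁻ is a product, so it decreases.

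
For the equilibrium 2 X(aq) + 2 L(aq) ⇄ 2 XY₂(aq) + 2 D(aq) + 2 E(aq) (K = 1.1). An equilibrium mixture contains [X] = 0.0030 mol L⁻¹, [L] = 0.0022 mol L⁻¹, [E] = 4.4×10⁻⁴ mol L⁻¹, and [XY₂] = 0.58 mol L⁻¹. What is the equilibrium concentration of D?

At equilibrium, K = [XY₂]²·[D]²·[E]² / ([X]²·[L]²) = 1.1.
(0.58)²·([D])²·(4.4×10⁻⁴)² / ((0.0030)²·(0.0022)²) = 1.1
[D]² = 7.36×10⁻⁴ ⇒ [D] = 0.027 mol L⁻¹

[D] = 0.027 mol L⁻¹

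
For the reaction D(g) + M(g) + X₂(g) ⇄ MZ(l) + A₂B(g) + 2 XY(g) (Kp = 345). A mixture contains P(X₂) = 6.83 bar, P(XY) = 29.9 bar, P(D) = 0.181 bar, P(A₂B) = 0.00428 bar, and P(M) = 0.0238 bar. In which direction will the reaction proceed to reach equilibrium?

(MZ is a pure liquid — omitted from Qp.)
Qp = P(A₂B)·P(XY)² / (P(D)·P(M)·P(X₂)) = (0.00428)·(29.9)² / ((0.181)·(0.0238)·(6.83)) = 130
Qp = 130 < Kp = 345, so the forward reaction proceeds.

in the forward direction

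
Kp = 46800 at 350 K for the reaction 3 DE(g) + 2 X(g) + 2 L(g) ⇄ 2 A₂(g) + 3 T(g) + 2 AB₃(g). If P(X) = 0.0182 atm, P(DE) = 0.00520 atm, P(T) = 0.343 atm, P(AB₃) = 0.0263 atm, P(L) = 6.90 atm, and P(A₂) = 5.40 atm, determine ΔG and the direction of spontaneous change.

ΔG = 5.99 kJ/mol; the forward reaction is non-spontaneous

Qp = P(A₂)²·P(T)³·P(AB₃)² / (P(DE)³·P(X)²·P(L)²) = (5.40)²·(0.343)³·(0.0263)² / ((0.00520)³·(0.0182)²·(6.90)²) = 3.67×10⁵
ΔG = RT ln(Qp/Kp) = (8.314 J mol⁻¹ K⁻¹)(350 K) × ln(3.67×10⁵/46800)
   = (2.910 kJ/mol)(2.059) = 5.99 kJ/mol
ΔG > 0, so the forward reaction is non-spontaneous (proceeds in reverse).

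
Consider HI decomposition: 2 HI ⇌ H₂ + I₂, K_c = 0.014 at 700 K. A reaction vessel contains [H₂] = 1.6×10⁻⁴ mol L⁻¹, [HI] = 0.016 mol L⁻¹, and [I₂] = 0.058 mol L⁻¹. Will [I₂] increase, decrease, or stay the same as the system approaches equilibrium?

Q_c = [H₂]·[I₂] / [HI]² = (1.6×10⁻⁴)·(0.058) / (0.016)² = 0.036
Q_c = 0.036 > K_c = 0.014: net reverse reaction.
I₂ is a product, so it decreases.

decrease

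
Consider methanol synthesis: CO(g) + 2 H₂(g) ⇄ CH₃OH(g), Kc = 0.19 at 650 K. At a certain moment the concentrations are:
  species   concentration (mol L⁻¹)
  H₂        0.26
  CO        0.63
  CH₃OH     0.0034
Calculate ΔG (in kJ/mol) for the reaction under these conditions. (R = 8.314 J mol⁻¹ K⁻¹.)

Qc = [CH₃OH] / ([CO]·[H₂]²) = (0.0034) / ((0.63)·(0.26)²) = 0.0798
ΔG = RT ln(Qc/Kc) = (8.314 J mol⁻¹ K⁻¹)(650 K) × ln(0.0798/0.19)
   = (5.404 kJ/mol)(-0.8675) = -4.69 kJ/mol
ΔG < 0, so the forward reaction is spontaneous (proceeds forward).

ΔG = -4.69 kJ/mol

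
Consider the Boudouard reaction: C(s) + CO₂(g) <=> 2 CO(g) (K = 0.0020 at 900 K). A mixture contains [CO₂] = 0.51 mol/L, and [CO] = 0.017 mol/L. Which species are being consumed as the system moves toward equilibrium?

C, CO₂ (reactants)

(C is a pure solid — omitted from Q.)
Q = [CO]² / [CO₂] = (0.017)² / (0.51) = 5.7×10⁻⁴
Q = 5.7×10⁻⁴ < K = 0.0020: net forward reaction.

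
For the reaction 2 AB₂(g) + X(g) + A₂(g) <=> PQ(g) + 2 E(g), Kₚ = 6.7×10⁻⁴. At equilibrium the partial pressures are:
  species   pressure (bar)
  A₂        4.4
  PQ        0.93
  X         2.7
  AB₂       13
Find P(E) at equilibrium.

P(E) = 1.2 bar

At equilibrium, Kₚ = P(PQ)·P(E)² / (P(AB₂)²·P(X)·P(A₂)) = 6.7×10⁻⁴.
(0.93)·(P(E))² / ((13)²·(2.7)·(4.4)) = 6.7×10⁻⁴
P(E)² = 1.45 ⇒ P(E) = 1.2 bar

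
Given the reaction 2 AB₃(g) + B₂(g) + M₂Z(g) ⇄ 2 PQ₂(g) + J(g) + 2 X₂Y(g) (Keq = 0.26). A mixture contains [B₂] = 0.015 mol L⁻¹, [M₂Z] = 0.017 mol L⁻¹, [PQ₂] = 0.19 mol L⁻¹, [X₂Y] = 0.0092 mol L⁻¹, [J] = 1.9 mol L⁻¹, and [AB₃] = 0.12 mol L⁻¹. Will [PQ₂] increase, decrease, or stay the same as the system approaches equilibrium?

Q = [PQ₂]²·[J]·[X₂Y]² / ([AB₃]²·[B₂]·[M₂Z]) = (0.19)²·(1.9)·(0.0092)² / ((0.12)²·(0.015)·(0.017)) = 1.6
Q = 1.6 > Keq = 0.26: net reverse reaction.
PQ₂ is a product, so it decreases.

decrease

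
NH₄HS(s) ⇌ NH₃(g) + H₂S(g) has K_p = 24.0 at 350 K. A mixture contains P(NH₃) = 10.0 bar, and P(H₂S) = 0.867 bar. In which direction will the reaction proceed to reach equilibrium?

forward (toward products)

(NH₄HS is a pure solid — omitted from Q_p.)
Q_p = P(NH₃)·P(H₂S) = (10.0)·(0.867) = 8.67
Q_p = 8.67 < K_p = 24.0, so the forward reaction proceeds.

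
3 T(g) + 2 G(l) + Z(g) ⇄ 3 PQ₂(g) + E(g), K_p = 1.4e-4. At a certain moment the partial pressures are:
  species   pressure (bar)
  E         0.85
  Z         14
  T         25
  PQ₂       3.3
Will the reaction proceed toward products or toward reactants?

(G is a pure liquid — omitted from Q_p.)
Q_p = P(PQ₂)³·P(E) / (P(T)³·P(Z)) = (3.3)³·(0.85) / ((25)³·(14)) = 1.4e-4
Q_p = 1.4e-4 = K_p, so the system is already at equilibrium.

neither direction; the system is at equilibrium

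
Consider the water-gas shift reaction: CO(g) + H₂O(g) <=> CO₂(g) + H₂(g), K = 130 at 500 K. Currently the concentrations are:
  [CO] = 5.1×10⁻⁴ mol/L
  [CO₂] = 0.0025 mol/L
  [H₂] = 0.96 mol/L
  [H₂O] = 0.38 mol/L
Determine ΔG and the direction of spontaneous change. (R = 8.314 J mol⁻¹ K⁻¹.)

ΔG = -9.77 kJ/mol; the forward reaction is spontaneous

Q = [CO₂]·[H₂] / ([CO]·[H₂O]) = (0.0025)·(0.96) / ((5.1×10⁻⁴)·(0.38)) = 12.4
ΔG = RT ln(Q/K) = (8.314 J mol⁻¹ K⁻¹)(500 K) × ln(12.4/130)
   = (4.157 kJ/mol)(-2.350) = -9.77 kJ/mol
ΔG < 0, so the forward reaction is spontaneous (proceeds forward).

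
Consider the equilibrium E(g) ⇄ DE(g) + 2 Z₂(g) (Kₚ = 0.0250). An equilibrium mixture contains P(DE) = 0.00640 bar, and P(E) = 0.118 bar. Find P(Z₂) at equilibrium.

At equilibrium, Kₚ = P(DE)·P(Z₂)² / P(E) = 0.0250.
(0.00640)·(P(Z₂))² / (0.118) = 0.0250
P(Z₂)² = 0.461 ⇒ P(Z₂) = 0.679 bar

P(Z₂) = 0.679 bar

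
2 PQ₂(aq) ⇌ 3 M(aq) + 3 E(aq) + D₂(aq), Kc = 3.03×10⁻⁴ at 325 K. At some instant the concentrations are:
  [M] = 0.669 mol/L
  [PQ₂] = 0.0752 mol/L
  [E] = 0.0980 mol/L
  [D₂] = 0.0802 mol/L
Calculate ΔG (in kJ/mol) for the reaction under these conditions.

ΔG = 6.97 kJ/mol

Qc = [M]³·[E]³·[D₂] / [PQ₂]² = (0.669)³·(0.0980)³·(0.0802) / (0.0752)² = 0.00400
ΔG = RT ln(Qc/Kc) = (8.314 J mol⁻¹ K⁻¹)(325 K) × ln(0.00400/3.03×10⁻⁴)
   = (2.702 kJ/mol)(2.580) = 6.97 kJ/mol
ΔG > 0, so the forward reaction is non-spontaneous (proceeds in reverse).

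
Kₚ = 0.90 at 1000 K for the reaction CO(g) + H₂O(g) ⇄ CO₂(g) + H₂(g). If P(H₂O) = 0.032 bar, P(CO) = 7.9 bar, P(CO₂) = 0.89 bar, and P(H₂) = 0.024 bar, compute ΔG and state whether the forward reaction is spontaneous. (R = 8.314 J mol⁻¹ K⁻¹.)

ΔG = -19.7 kJ/mol; the forward reaction is spontaneous

Qₚ = P(CO₂)·P(H₂) / (P(CO)·P(H₂O)) = (0.89)·(0.024) / ((7.9)·(0.032)) = 0.0845
ΔG = RT ln(Qₚ/Kₚ) = (8.314 J mol⁻¹ K⁻¹)(1000 K) × ln(0.0845/0.90)
   = (8.314 kJ/mol)(-2.366) = -19.7 kJ/mol
ΔG < 0, so the forward reaction is spontaneous (proceeds forward).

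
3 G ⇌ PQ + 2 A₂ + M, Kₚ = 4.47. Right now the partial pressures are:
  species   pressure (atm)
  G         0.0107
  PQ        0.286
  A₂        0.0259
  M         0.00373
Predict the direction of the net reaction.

in the forward direction

Qₚ = P(PQ)·P(A₂)²·P(M) / P(G)³ = (0.286)·(0.0259)²·(0.00373) / (0.0107)³ = 0.584
Qₚ = 0.584 < Kₚ = 4.47, so the forward reaction proceeds.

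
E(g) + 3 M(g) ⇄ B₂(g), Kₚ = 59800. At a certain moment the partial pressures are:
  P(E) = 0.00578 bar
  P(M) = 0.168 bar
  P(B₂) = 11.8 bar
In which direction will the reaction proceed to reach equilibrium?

Qₚ = P(B₂) / (P(E)·P(M)³) = (11.8) / ((0.00578)·(0.168)³) = 4.31×10⁵
Qₚ = 4.31×10⁵ > Kₚ = 59800, so the reverse reaction proceeds.

reverse (toward reactants)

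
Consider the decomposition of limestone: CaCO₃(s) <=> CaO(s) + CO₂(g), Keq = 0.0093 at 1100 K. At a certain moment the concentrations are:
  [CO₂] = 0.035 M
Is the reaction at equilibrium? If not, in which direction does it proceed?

to the left

(CaCO₃, CaO are pure solids — omitted from Q.)
Q = [CO₂] = 0.035
Q = 0.035 > Keq = 0.0093, so the reverse reaction proceeds.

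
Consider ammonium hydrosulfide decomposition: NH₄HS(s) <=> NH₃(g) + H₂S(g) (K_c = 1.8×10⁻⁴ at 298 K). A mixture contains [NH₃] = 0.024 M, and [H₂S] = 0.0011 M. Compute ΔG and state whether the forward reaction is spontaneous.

ΔG = -4.76 kJ/mol; the forward reaction is spontaneous

(NH₄HS is a pure solid — omitted from Q_c.)
Q_c = [NH₃]·[H₂S] = (0.024)·(0.0011) = 2.64×10⁻⁵
ΔG = RT ln(Q_c/K_c) = (8.314 J mol⁻¹ K⁻¹)(298 K) × ln(2.64×10⁻⁵/1.8×10⁻⁴)
   = (2.478 kJ/mol)(-1.920) = -4.76 kJ/mol
ΔG < 0, so the forward reaction is spontaneous (proceeds forward).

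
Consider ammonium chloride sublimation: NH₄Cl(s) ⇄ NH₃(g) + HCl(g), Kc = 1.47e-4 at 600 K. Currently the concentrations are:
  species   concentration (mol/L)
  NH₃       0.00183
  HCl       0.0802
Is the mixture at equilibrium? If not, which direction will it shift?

yes, at equilibrium

(NH₄Cl is a pure solid — omitted from Qc.)
Qc = [NH₃]·[HCl] = (0.00183)·(0.0802) = 1.47e-4
Qc = 1.47e-4 = Kc; the system is at equilibrium.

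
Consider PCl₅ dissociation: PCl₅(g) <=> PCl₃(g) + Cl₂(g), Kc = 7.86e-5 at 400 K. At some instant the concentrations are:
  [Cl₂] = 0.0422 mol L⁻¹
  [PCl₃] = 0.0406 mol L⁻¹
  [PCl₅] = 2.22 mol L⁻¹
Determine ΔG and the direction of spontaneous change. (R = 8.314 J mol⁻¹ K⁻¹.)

Qc = [PCl₃]·[Cl₂] / [PCl₅] = (0.0406)·(0.0422) / (2.22) = 7.72e-4
ΔG = RT ln(Qc/Kc) = (8.314 J mol⁻¹ K⁻¹)(400 K) × ln(7.72e-4/7.86e-5)
   = (3.326 kJ/mol)(2.285) = 7.60 kJ/mol
ΔG > 0, so the forward reaction is non-spontaneous (proceeds in reverse).

ΔG = 7.60 kJ/mol; the forward reaction is non-spontaneous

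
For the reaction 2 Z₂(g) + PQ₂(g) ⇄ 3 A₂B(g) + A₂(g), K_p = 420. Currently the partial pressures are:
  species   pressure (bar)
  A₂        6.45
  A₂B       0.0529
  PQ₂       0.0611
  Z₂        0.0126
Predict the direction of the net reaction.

toward products

Q_p = P(A₂B)³·P(A₂) / (P(Z₂)²·P(PQ₂)) = (0.0529)³·(6.45) / ((0.0126)²·(0.0611)) = 98.4
Q_p = 98.4 < K_p = 420, so the forward reaction proceeds.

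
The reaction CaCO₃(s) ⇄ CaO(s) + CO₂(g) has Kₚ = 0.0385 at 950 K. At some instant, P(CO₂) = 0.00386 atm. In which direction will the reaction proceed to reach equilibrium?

(CaCO₃, CaO are pure solids — omitted from Qₚ.)
Qₚ = P(CO₂) = 0.00386
Qₚ = 0.00386 < Kₚ = 0.0385, so the forward reaction proceeds.

forward (toward products)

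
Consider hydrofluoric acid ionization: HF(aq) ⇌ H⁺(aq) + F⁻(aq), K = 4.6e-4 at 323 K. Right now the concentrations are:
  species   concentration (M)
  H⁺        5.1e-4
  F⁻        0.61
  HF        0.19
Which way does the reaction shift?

Q = [H⁺]·[F⁻] / [HF] = (5.1e-4)·(0.61) / (0.19) = 0.0016
Q = 0.0016 > K = 4.6e-4, so the reverse reaction proceeds.

in the reverse direction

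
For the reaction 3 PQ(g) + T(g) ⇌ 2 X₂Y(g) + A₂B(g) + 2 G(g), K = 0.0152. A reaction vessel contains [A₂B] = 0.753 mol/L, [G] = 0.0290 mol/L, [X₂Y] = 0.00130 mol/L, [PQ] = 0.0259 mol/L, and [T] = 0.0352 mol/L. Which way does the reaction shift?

forward (toward products)

Q = [X₂Y]²·[A₂B]·[G]² / ([PQ]³·[T]) = (0.00130)²·(0.753)·(0.0290)² / ((0.0259)³·(0.0352)) = 0.00175
Q = 0.00175 < K = 0.0152, so the forward reaction proceeds.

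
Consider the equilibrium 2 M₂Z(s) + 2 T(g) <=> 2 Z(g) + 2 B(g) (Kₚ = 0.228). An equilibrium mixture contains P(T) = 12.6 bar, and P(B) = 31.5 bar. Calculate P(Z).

(M₂Z is a pure solid — omitted from Kₚ.)
At equilibrium, Kₚ = P(Z)²·P(B)² / P(T)² = 0.228.
(P(Z))²·(31.5)² / (12.6)² = 0.228
P(Z)² = 0.0365 ⇒ P(Z) = 0.191 bar

P(Z) = 0.191 bar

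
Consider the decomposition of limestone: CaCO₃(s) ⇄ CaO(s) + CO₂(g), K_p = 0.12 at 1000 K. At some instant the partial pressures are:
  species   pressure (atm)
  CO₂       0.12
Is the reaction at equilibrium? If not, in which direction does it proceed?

(CaCO₃, CaO are pure solids — omitted from Q_p.)
Q_p = P(CO₂) = 0.12
Q_p = 0.12 = K_p, so the system is already at equilibrium.

no net change (already at equilibrium)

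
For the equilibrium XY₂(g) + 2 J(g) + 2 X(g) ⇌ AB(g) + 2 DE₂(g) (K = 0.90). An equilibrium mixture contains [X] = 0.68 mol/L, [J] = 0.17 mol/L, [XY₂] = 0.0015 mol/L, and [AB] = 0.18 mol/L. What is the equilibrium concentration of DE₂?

[DE₂] = 0.010 mol/L

At equilibrium, K = [AB]·[DE₂]² / ([XY₂]·[J]²·[X]²) = 0.90.
(0.18)·([DE₂])² / ((0.0015)·(0.17)²·(0.68)²) = 0.90
[DE₂]² = 1.00×10⁻⁴ ⇒ [DE₂] = 0.010 mol/L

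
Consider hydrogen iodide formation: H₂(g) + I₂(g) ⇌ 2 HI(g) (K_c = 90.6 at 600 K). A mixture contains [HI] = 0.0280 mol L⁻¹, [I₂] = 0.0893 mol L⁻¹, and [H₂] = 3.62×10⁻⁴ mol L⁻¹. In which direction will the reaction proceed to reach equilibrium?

Q_c = [HI]² / ([H₂]·[I₂]) = (0.0280)² / ((3.62×10⁻⁴)·(0.0893)) = 24.3
Q_c = 24.3 < K_c = 90.6, so the forward reaction proceeds.

to the right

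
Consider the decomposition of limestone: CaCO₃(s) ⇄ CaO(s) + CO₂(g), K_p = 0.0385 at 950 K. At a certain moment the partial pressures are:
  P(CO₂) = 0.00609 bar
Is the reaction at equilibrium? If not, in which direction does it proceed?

toward products

(CaCO₃, CaO are pure solids — omitted from Q_p.)
Q_p = P(CO₂) = 0.00609
Q_p = 0.00609 < K_p = 0.0385, so the forward reaction proceeds.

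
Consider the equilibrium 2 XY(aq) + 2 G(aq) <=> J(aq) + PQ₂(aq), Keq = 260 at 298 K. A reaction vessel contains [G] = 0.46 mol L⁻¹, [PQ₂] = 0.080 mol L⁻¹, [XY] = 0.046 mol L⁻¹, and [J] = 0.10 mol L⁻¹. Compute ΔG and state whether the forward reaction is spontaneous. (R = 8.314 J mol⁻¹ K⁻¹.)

Q = [J]·[PQ₂] / ([XY]²·[G]²) = (0.10)·(0.080) / ((0.046)²·(0.46)²) = 17.9
ΔG = RT ln(Q/Keq) = (8.314 J mol⁻¹ K⁻¹)(298 K) × ln(17.9/260)
   = (2.478 kJ/mol)(-2.676) = -6.63 kJ/mol
ΔG < 0, so the forward reaction is spontaneous (proceeds forward).

ΔG = -6.63 kJ/mol; the forward reaction is spontaneous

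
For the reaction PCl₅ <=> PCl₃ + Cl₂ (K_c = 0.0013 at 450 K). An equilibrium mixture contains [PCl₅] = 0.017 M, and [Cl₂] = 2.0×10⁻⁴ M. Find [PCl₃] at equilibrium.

At equilibrium, K_c = [PCl₃]·[Cl₂] / [PCl₅] = 0.0013.
([PCl₃])·(2.0×10⁻⁴) / (0.017) = 0.0013
[PCl₃] = 0.110 = 0.11 M

[PCl₃] = 0.11 M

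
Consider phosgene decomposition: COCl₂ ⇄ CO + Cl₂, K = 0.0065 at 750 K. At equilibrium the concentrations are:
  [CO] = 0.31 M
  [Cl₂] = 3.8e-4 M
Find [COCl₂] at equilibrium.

[COCl₂] = 0.018 M

At equilibrium, K = [CO]·[Cl₂] / [COCl₂] = 0.0065.
(0.31)·(3.8e-4) / ([COCl₂]) = 0.0065
[COCl₂] = 0.0181 = 0.018 M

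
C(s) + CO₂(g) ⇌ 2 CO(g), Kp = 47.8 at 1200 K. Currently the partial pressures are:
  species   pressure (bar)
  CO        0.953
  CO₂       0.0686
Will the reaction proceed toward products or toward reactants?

in the forward direction

(C is a pure solid — omitted from Qp.)
Qp = P(CO)² / P(CO₂) = (0.953)² / (0.0686) = 13.2
Qp = 13.2 < Kp = 47.8, so the forward reaction proceeds.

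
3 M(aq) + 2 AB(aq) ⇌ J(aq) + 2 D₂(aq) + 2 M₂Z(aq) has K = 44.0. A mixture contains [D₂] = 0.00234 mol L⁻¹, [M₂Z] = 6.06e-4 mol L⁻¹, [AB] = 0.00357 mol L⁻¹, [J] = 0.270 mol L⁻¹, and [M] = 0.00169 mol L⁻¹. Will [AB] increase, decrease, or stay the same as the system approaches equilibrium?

Q = [J]·[D₂]²·[M₂Z]² / ([M]³·[AB]²) = (0.270)·(0.00234)²·(6.06e-4)² / ((0.00169)³·(0.00357)²) = 8.83
Q = 8.83 < K = 44.0: net forward reaction.
AB is a reactant, so it decreases.

decrease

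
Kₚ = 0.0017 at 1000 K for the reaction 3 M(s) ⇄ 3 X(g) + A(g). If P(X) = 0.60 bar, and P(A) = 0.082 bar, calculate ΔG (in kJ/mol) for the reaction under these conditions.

ΔG = 19.5 kJ/mol

(M is a pure solid — omitted from Qₚ.)
Qₚ = P(X)³·P(A) = (0.60)³·(0.082) = 0.0177
ΔG = RT ln(Qₚ/Kₚ) = (8.314 J mol⁻¹ K⁻¹)(1000 K) × ln(0.0177/0.0017)
   = (8.314 kJ/mol)(2.343) = 19.5 kJ/mol
ΔG > 0, so the forward reaction is non-spontaneous (proceeds in reverse).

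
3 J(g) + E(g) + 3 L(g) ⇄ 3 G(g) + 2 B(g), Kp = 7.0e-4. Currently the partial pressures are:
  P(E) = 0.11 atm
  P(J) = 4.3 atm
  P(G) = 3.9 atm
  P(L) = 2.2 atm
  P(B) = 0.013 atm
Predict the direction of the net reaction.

Qp = P(G)³·P(B)² / (P(J)³·P(E)·P(L)³) = (3.9)³·(0.013)² / ((4.3)³·(0.11)·(2.2)³) = 1.1e-4
Qp = 1.1e-4 < Kp = 7.0e-4, so the forward reaction proceeds.

to the right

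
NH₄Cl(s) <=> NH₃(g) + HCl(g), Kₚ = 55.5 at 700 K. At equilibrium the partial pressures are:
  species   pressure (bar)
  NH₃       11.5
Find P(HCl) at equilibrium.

(NH₄Cl is a pure solid — omitted from Kₚ.)
At equilibrium, Kₚ = P(NH₃)·P(HCl) = 55.5.
(11.5)·(P(HCl)) = 55.5
P(HCl) = 4.83 bar

P(HCl) = 4.83 bar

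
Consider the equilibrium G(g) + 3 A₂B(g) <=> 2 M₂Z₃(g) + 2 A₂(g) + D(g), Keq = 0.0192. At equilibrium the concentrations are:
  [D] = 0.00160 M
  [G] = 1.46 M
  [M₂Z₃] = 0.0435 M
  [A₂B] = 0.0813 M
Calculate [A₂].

At equilibrium, Keq = [M₂Z₃]²·[A₂]²·[D] / ([G]·[A₂B]³) = 0.0192.
(0.0435)²·([A₂])²·(0.00160) / ((1.46)·(0.0813)³) = 0.0192
[A₂]² = 4.98 ⇒ [A₂] = 2.23 M

[A₂] = 2.23 M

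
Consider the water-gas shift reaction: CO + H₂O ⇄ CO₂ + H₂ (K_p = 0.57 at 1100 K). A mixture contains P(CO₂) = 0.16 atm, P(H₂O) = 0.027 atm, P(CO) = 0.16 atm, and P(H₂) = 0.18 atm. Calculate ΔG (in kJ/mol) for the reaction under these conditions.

Q_p = P(CO₂)·P(H₂) / (P(CO)·P(H₂O)) = (0.16)·(0.18) / ((0.16)·(0.027)) = 6.67
ΔG = RT ln(Q_p/K_p) = (8.314 J mol⁻¹ K⁻¹)(1100 K) × ln(6.67/0.57)
   = (9.145 kJ/mol)(2.460) = 22.5 kJ/mol
ΔG > 0, so the forward reaction is non-spontaneous (proceeds in reverse).

ΔG = 22.5 kJ/mol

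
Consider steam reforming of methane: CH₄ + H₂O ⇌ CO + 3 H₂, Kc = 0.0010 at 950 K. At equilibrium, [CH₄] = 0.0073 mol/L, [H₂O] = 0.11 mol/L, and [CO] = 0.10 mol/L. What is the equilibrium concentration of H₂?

At equilibrium, Kc = [CO]·[H₂]³ / ([CH₄]·[H₂O]) = 0.0010.
(0.10)·([H₂])³ / ((0.0073)·(0.11)) = 0.0010
[H₂]³ = 8.03e-6 ⇒ [H₂] = 0.020 mol/L

[H₂] = 0.020 mol/L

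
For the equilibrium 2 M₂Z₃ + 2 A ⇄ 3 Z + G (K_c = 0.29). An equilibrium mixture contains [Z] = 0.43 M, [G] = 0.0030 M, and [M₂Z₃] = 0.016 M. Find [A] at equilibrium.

At equilibrium, K_c = [Z]³·[G] / ([M₂Z₃]²·[A]²) = 0.29.
(0.43)³·(0.0030) / ((0.016)²·([A])²) = 0.29
[A]² = 3.21 ⇒ [A] = 1.8 M

[A] = 1.8 M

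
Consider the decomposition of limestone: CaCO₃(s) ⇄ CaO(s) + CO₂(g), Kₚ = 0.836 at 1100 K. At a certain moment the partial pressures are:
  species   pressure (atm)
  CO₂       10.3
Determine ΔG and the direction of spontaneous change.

(CaCO₃, CaO are pure solids — omitted from Qₚ.)
Qₚ = P(CO₂) = 10.3
ΔG = RT ln(Qₚ/Kₚ) = (8.314 J mol⁻¹ K⁻¹)(1100 K) × ln(10.3/0.836)
   = (9.145 kJ/mol)(2.511) = 23.0 kJ/mol
ΔG > 0, so the forward reaction is non-spontaneous (proceeds in reverse).

ΔG = 23.0 kJ/mol; the forward reaction is non-spontaneous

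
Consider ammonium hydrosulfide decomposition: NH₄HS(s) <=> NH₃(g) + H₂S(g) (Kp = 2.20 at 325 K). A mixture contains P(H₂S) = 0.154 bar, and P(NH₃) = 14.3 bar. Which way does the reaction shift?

at equilibrium

(NH₄HS is a pure solid — omitted from Qp.)
Qp = P(NH₃)·P(H₂S) = (14.3)·(0.154) = 2.20
Qp = 2.20 = Kp, so the system is already at equilibrium.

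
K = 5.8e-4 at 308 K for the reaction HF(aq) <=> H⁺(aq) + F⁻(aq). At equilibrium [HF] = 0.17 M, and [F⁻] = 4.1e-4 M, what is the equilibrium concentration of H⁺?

At equilibrium, K = [H⁺]·[F⁻] / [HF] = 5.8e-4.
([H⁺])·(4.1e-4) / (0.17) = 5.8e-4
[H⁺] = 0.240 = 0.24 M

[H⁺] = 0.24 M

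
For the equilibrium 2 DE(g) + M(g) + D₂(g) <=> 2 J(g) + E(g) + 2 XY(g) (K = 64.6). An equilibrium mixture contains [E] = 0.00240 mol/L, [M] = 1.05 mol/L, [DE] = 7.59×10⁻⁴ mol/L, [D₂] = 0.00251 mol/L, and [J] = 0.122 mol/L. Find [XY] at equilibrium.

At equilibrium, K = [J]²·[E]·[XY]² / ([DE]²·[M]·[D₂]) = 64.6.
(0.122)²·(0.00240)·([XY])² / ((7.59×10⁻⁴)²·(1.05)·(0.00251)) = 64.6
[XY]² = 0.00275 ⇒ [XY] = 0.0524 mol/L

[XY] = 0.0524 mol/L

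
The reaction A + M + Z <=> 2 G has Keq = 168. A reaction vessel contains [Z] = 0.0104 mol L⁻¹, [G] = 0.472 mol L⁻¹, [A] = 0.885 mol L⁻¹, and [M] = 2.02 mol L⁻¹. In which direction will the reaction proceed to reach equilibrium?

Q = [G]² / ([A]·[M]·[Z]) = (0.472)² / ((0.885)·(2.02)·(0.0104)) = 12.0
Q = 12.0 < Keq = 168, so the forward reaction proceeds.

forward (toward products)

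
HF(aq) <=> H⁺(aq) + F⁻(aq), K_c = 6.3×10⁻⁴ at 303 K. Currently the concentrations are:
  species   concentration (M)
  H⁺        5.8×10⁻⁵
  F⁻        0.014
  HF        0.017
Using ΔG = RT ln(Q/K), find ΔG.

ΔG = -6.50 kJ/mol

Q_c = [H⁺]·[F⁻] / [HF] = (5.8×10⁻⁵)·(0.014) / (0.017) = 4.78×10⁻⁵
ΔG = RT ln(Q_c/K_c) = (8.314 J mol⁻¹ K⁻¹)(303 K) × ln(4.78×10⁻⁵/6.3×10⁻⁴)
   = (2.519 kJ/mol)(-2.579) = -6.50 kJ/mol
ΔG < 0, so the forward reaction is spontaneous (proceeds forward).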